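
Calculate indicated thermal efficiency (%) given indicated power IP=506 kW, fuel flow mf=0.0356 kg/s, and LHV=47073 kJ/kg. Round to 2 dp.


eta_ith = (IP / (mf * LHV)) * 100
Denominator = 0.0356 * 47073 = 1675.7988 kW
eta_ith = (506 / 1675.7988) * 100 = 30.19%


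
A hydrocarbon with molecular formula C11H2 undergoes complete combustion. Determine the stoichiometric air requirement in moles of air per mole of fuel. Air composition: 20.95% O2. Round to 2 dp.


Balanced combustion: C11H2 + 11.5 O2 -> 11 CO2 + 1 H2O
O2 needed = C + H/4 = 11 + 2/4 = 11.50 moles
Air moles = O2 / 0.2095 = 11.50 / 0.2095 = 54.89 moles air


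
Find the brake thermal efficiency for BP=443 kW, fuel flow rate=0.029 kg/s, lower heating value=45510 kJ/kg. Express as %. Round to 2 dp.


eta_BTE = (BP / (mf * LHV)) * 100
Denominator = 0.029 * 45510 = 1319.7900 kW
eta_BTE = (443 / 1319.7900) * 100 = 33.57%


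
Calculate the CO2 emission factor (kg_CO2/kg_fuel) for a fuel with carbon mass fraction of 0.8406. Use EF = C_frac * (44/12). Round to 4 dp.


EF = C_frac * (M_CO2 / M_C)
EF = 0.8406 * (44/12)
EF = 0.8406 * 3.666667 = 3.0822 kg_CO2/kg_fuel


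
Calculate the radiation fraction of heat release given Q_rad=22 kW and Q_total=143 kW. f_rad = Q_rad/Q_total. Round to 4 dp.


f_rad = Q_rad / Q_total
f_rad = 22 / 143 = 0.1538


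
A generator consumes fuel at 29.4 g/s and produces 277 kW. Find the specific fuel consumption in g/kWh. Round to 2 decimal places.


SFC = (mf / BP) * 3600
Rate = 29.4 / 277 = 0.106137 g/(s*kW)
SFC = 0.106137 * 3600 = 382.09 g/kWh


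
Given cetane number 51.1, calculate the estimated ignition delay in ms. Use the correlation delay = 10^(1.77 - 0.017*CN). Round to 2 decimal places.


delay = 10^(1.77 - 0.017*CN)
Exponent = 1.77 - 0.017*51.1 = 0.9013
delay = 10^0.9013 = 7.97 ms


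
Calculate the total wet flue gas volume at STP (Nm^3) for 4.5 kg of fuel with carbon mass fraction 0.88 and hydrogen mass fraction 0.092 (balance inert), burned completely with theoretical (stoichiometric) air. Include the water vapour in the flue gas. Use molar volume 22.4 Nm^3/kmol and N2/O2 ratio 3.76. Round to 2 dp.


Per kg fuel: CO2 = (C/12 kmol)*22.4 = (0.88/12)*22.4 = 1.64267 Nm^3
Per kg fuel: H2O = (H/2 kmol)*22.4 = (0.092/2)*22.4 = 1.03040 Nm^3
O2 needed per kg fuel = C/12 + H/4 = 0.88/12 + 0.092/4 = 0.09633333 kmol
Per kg fuel: N2 = O2*3.76*22.4 = 0.09633333*3.76*22.4 = 8.11358 Nm^3
Total per kg = 1.64267 + 1.03040 + 8.11358 = 10.78665 Nm^3
Total = 10.78665 * 4.5 = 48.54 Nm^3


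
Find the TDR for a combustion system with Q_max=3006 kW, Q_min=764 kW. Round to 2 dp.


TDR = Q_max / Q_min
TDR = 3006 / 764 = 3.93


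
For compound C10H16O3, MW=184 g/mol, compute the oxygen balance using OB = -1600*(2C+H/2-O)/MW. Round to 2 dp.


OB = -1600 * (2C + H/2 - O) / MW
Inner = 2*10 + 16/2 - 3 = 25.00
OB = -1600 * 25.00 / 184 = -217.39%


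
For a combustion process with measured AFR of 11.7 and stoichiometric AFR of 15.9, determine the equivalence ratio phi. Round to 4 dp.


phi = AFR_stoich / AFR_actual
phi = 15.9 / 11.7 = 1.3590


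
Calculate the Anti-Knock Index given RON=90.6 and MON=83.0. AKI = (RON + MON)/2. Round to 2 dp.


AKI = (RON + MON) / 2
AKI = (90.6 + 83.0) / 2
AKI = 173.6 / 2 = 86.80


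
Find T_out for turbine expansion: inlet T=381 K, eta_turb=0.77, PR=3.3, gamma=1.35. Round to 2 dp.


T_out = T_in * (1 - eta * (1 - PR^(-(gamma-1)/gamma)))
Exponent = -(1.35-1)/1.35 = -0.25925926
PR^exp = 3.3^(-0.25925926) = 0.73378775
Factor = 1 - 0.77*(1 - 0.73378775) = 0.79501657
T_out = 381 * 0.79501657 = 302.90 K


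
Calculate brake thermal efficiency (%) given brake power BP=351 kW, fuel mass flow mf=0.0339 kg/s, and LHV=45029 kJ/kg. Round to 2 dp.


eta_BTE = (BP / (mf * LHV)) * 100
Denominator = 0.0339 * 45029 = 1526.4831 kW
eta_BTE = (351 / 1526.4831) * 100 = 22.99%


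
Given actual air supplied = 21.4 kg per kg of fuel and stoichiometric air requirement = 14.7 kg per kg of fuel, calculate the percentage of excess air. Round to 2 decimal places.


Excess air = actual - stoichiometric = 21.4 - 14.7 = 6.70 kg/kg fuel
Excess air % = (excess / stoich) * 100 = (6.70 / 14.7) * 100 = 45.58%


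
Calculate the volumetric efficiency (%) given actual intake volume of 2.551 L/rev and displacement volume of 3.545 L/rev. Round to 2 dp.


eta_v = (V_actual / V_disp) * 100
Ratio = 2.551 / 3.545 = 0.7196
eta_v = 0.7196 * 100 = 71.96%


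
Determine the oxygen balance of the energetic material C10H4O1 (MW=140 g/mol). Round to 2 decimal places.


OB = -1600 * (2C + H/2 - O) / MW
Inner = 2*10 + 4/2 - 1 = 21.00
OB = -1600 * 21.00 / 140 = -240.00%


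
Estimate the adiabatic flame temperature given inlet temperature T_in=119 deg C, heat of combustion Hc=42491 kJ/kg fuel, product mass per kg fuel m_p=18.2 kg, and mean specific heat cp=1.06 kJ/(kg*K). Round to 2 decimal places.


T_ad = T_in + Hc / (m_p * cp)
Denominator = 18.2 * 1.06 = 19.2920
Temperature rise = 42491 / 19.2920 = 2202.52 K
T_ad = 119 + 2202.52 = 2321.52 deg C


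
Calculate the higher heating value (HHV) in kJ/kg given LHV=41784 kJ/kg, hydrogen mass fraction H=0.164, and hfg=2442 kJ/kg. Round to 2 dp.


HHV = LHV + hfg * 9 * H
Water addition = 2442 * 9 * 0.164 = 3604.392 kJ/kg
HHV = 41784 + 3604.392 = 45388.39 kJ/kg


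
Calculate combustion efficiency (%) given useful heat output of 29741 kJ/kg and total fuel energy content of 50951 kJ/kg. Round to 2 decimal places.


Efficiency = (Q_useful / Q_fuel) * 100
Efficiency = (29741 / 50951) * 100
Efficiency = 0.5837 * 100 = 58.37%


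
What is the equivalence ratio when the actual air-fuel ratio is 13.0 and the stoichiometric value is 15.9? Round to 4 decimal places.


phi = AFR_stoich / AFR_actual
phi = 15.9 / 13.0 = 1.2231


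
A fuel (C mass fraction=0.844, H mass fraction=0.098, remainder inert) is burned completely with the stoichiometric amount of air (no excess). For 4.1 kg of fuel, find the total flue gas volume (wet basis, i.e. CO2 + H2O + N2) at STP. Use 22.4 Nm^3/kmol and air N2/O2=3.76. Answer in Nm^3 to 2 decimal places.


Per kg fuel: CO2 = (C/12 kmol)*22.4 = (0.844/12)*22.4 = 1.57547 Nm^3
Per kg fuel: H2O = (H/2 kmol)*22.4 = (0.098/2)*22.4 = 1.09760 Nm^3
O2 needed per kg fuel = C/12 + H/4 = 0.844/12 + 0.098/4 = 0.09483333 kmol
Per kg fuel: N2 = O2*3.76*22.4 = 0.09483333*3.76*22.4 = 7.98724 Nm^3
Total per kg = 1.57547 + 1.09760 + 7.98724 = 10.66031 Nm^3
Total = 10.66031 * 4.1 = 43.71 Nm^3


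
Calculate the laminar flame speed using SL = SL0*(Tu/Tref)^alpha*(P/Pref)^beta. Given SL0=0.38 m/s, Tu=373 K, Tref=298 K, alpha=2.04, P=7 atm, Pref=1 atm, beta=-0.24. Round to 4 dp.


SL = SL0 * (Tu/Tref)^alpha * (P/Pref)^beta
T ratio = 373/298 = 1.25167785
(T ratio)^alpha = 1.25167785^2.04 = 1.580829
(P/Pref)^beta = 7^(-0.24) = 0.626869
SL = 0.38 * 1.580829 * 0.626869 = 0.3766 m/s


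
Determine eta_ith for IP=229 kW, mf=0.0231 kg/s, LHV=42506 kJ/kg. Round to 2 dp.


eta_ith = (IP / (mf * LHV)) * 100
Denominator = 0.0231 * 42506 = 981.8886 kW
eta_ith = (229 / 981.8886) * 100 = 23.32%


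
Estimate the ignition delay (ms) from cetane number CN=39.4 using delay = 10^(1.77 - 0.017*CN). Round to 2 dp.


delay = 10^(1.77 - 0.017*CN)
Exponent = 1.77 - 0.017*39.4 = 1.1002
delay = 10^1.1002 = 12.60 ms


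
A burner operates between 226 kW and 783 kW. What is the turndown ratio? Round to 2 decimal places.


TDR = Q_max / Q_min
TDR = 783 / 226 = 3.46


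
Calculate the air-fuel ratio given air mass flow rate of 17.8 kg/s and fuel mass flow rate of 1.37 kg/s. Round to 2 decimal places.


AFR = m_air / m_fuel
AFR = 17.8 / 1.37 = 12.99


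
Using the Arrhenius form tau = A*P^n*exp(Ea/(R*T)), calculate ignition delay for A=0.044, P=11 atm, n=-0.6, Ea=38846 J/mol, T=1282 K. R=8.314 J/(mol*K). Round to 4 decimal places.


tau = A * P^n * exp(Ea/(R*T))
P^n = 11^(-0.6) = 0.23722715
Ea/(R*T) = 38846/(8.314*1282) = 3.644586
exp(Ea/(R*T)) = 38.266946
tau = 0.044 * 0.23722715 * 38.266946 = 0.3994 ms


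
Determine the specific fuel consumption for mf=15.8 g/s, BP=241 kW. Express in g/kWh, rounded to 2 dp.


SFC = (mf / BP) * 3600
Rate = 15.8 / 241 = 0.065560 g/(s*kW)
SFC = 0.065560 * 3600 = 236.02 g/kWh


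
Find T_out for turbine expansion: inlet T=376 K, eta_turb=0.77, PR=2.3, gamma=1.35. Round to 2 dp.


T_out = T_in * (1 - eta * (1 - PR^(-(gamma-1)/gamma)))
Exponent = -(1.35-1)/1.35 = -0.25925926
PR^exp = 2.3^(-0.25925926) = 0.80578413
Factor = 1 - 0.77*(1 - 0.80578413) = 0.85045378
T_out = 376 * 0.85045378 = 319.77 K


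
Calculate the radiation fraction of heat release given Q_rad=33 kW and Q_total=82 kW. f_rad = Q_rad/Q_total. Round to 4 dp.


f_rad = Q_rad / Q_total
f_rad = 33 / 82 = 0.4024


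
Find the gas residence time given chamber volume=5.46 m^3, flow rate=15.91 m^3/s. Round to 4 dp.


tau = V / Q_flow
tau = 5.46 / 15.91 = 0.3432 s


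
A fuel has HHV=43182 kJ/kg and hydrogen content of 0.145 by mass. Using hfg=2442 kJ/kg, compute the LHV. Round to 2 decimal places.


LHV = HHV - hfg * 9 * H
Water correction = 2442 * 9 * 0.145 = 3186.810 kJ/kg
LHV = 43182 - 3186.810 = 39995.19 kJ/kg


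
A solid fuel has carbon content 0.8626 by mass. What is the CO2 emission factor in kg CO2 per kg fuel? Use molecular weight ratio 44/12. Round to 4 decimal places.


EF = C_frac * (M_CO2 / M_C)
EF = 0.8626 * (44/12)
EF = 0.8626 * 3.666667 = 3.1629 kg_CO2/kg_fuel


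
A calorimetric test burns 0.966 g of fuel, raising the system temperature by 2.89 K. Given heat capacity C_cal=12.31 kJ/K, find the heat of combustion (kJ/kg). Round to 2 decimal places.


Hc = C_cal * delta_T / m_fuel
Q_released = 12.31 * 2.89 = 35.5759 kJ
m_fuel = 0.966 g = 0.966/1000 kg = 0.000966 kg
Hc = 35.5759 / 0.000966 = 36828.05 kJ/kg


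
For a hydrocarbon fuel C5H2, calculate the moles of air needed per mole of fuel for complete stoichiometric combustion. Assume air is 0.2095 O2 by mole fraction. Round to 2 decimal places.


Balanced combustion: C5H2 + 5.5 O2 -> 5 CO2 + 1 H2O
O2 needed = C + H/4 = 5 + 2/4 = 5.50 moles
Air moles = O2 / 0.2095 = 5.50 / 0.2095 = 26.25 moles air


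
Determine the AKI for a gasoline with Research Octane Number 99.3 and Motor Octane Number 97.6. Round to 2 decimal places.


AKI = (RON + MON) / 2
AKI = (99.3 + 97.6) / 2
AKI = 196.9 / 2 = 98.45


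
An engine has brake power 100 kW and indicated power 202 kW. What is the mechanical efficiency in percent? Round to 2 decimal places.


eta_mech = (BP / IP) * 100
Ratio = 100 / 202 = 0.4950
eta_mech = 0.4950 * 100 = 49.50%


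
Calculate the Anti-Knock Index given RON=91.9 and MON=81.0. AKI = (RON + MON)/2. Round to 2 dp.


AKI = (RON + MON) / 2
AKI = (91.9 + 81.0) / 2
AKI = 172.9 / 2 = 86.45


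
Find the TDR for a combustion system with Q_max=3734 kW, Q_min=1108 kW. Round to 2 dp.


TDR = Q_max / Q_min
TDR = 3734 / 1108 = 3.37


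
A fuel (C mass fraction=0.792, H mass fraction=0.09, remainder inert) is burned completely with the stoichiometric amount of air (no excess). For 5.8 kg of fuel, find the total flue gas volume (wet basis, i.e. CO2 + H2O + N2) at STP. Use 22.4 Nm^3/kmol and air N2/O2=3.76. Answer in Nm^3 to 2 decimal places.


Per kg fuel: CO2 = (C/12 kmol)*22.4 = (0.792/12)*22.4 = 1.47840 Nm^3
Per kg fuel: H2O = (H/2 kmol)*22.4 = (0.09/2)*22.4 = 1.00800 Nm^3
O2 needed per kg fuel = C/12 + H/4 = 0.792/12 + 0.09/4 = 0.08850000 kmol
Per kg fuel: N2 = O2*3.76*22.4 = 0.08850000*3.76*22.4 = 7.45382 Nm^3
Total per kg = 1.47840 + 1.00800 + 7.45382 = 9.94022 Nm^3
Total = 9.94022 * 5.8 = 57.65 Nm^3


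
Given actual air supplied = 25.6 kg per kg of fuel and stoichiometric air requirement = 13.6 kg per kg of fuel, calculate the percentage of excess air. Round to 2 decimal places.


Excess air = actual - stoichiometric = 25.6 - 13.6 = 12.00 kg/kg fuel
Excess air % = (excess / stoich) * 100 = (12.00 / 13.6) * 100 = 88.24%


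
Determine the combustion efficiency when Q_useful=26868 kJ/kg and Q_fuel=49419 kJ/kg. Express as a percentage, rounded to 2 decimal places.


Efficiency = (Q_useful / Q_fuel) * 100
Efficiency = (26868 / 49419) * 100
Efficiency = 0.5437 * 100 = 54.37%


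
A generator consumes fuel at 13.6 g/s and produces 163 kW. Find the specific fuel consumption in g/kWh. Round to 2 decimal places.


SFC = (mf / BP) * 3600
Rate = 13.6 / 163 = 0.083436 g/(s*kW)
SFC = 0.083436 * 3600 = 300.37 g/kWh


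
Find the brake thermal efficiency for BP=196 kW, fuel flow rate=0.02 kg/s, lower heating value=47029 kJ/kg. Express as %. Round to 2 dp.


eta_BTE = (BP / (mf * LHV)) * 100
Denominator = 0.02 * 47029 = 940.5800 kW
eta_BTE = (196 / 940.5800) * 100 = 20.84%


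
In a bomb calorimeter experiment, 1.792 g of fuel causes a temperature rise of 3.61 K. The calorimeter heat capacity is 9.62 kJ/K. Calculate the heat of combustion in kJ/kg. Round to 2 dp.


Hc = C_cal * delta_T / m_fuel
Q_released = 9.62 * 3.61 = 34.7282 kJ
m_fuel = 1.792 g = 1.792/1000 kg = 0.001792 kg
Hc = 34.7282 / 0.001792 = 19379.58 kJ/kg


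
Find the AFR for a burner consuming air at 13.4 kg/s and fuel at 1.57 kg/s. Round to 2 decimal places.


AFR = m_air / m_fuel
AFR = 13.4 / 1.57 = 8.54


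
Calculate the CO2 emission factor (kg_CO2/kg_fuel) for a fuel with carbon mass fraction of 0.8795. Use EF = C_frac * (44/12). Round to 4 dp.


EF = C_frac * (M_CO2 / M_C)
EF = 0.8795 * (44/12)
EF = 0.8795 * 3.666667 = 3.2248 kg_CO2/kg_fuel


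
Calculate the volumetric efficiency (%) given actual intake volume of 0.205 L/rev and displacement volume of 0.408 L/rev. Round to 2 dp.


eta_v = (V_actual / V_disp) * 100
Ratio = 0.205 / 0.408 = 0.5025
eta_v = 0.5025 * 100 = 50.25%


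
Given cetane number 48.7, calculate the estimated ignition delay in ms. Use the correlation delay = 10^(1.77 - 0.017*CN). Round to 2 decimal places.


delay = 10^(1.77 - 0.017*CN)
Exponent = 1.77 - 0.017*48.7 = 0.9421
delay = 10^0.9421 = 8.75 ms


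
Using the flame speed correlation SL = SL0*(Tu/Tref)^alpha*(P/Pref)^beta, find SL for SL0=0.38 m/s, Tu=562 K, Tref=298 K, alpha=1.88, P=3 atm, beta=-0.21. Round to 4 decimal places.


SL = SL0 * (Tu/Tref)^alpha * (P/Pref)^beta
T ratio = 562/298 = 1.88590604
(T ratio)^alpha = 1.88590604^1.88 = 3.295928
(P/Pref)^beta = 3^(-0.21) = 0.793971
SL = 0.38 * 3.295928 * 0.793971 = 0.9944 m/s


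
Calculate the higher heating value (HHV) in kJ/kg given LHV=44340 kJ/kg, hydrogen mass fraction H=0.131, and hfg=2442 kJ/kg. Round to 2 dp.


HHV = LHV + hfg * 9 * H
Water addition = 2442 * 9 * 0.131 = 2879.118 kJ/kg
HHV = 44340 + 2879.118 = 47219.12 kJ/kg


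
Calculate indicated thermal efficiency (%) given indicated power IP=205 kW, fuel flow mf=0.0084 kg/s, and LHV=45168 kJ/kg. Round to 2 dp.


eta_ith = (IP / (mf * LHV)) * 100
Denominator = 0.0084 * 45168 = 379.4112 kW
eta_ith = (205 / 379.4112) * 100 = 54.03%


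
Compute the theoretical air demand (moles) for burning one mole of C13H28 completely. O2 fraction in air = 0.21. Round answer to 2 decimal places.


Balanced combustion: C13H28 + 20 O2 -> 13 CO2 + 14 H2O
O2 needed = C + H/4 = 13 + 28/4 = 20.00 moles
Air moles = O2 / 0.21 = 20.00 / 0.21 = 95.24 moles air


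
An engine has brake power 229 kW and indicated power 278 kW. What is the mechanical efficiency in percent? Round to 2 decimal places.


eta_mech = (BP / IP) * 100
Ratio = 229 / 278 = 0.8237
eta_mech = 0.8237 * 100 = 82.37%


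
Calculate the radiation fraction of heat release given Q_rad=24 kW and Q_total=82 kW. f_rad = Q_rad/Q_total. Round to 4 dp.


f_rad = Q_rad / Q_total
f_rad = 24 / 82 = 0.2927


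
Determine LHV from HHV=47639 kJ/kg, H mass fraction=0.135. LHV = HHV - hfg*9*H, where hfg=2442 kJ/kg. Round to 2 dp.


LHV = HHV - hfg * 9 * H
Water correction = 2442 * 9 * 0.135 = 2967.030 kJ/kg
LHV = 47639 - 2967.030 = 44671.97 kJ/kg


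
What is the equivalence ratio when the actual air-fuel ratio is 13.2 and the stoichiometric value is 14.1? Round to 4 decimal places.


phi = AFR_stoich / AFR_actual
phi = 14.1 / 13.2 = 1.0682


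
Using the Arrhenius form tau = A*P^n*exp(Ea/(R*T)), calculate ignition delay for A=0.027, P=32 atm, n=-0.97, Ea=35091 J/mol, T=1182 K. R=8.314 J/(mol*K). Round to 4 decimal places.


tau = A * P^n * exp(Ea/(R*T))
P^n = 32^(-0.97) = 0.03467405
Ea/(R*T) = 35091/(8.314*1182) = 3.570822
exp(Ea/(R*T)) = 35.545813
tau = 0.027 * 0.03467405 * 35.545813 = 0.0333 ms


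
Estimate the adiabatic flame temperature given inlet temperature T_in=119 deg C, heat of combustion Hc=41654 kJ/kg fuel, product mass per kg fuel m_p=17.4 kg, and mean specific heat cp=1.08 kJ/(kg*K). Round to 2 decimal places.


T_ad = T_in + Hc / (m_p * cp)
Denominator = 17.4 * 1.08 = 18.7920
Temperature rise = 41654 / 18.7920 = 2216.58 K
T_ad = 119 + 2216.58 = 2335.58 deg C


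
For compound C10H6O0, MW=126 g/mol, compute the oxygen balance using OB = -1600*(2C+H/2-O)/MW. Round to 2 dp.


OB = -1600 * (2C + H/2 - O) / MW
Inner = 2*10 + 6/2 - 0 = 23.00
OB = -1600 * 23.00 / 126 = -292.06%


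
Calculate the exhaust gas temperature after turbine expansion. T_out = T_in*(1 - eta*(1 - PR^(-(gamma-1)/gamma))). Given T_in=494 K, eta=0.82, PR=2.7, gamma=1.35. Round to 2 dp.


T_out = T_in * (1 - eta * (1 - PR^(-(gamma-1)/gamma)))
Exponent = -(1.35-1)/1.35 = -0.25925926
PR^exp = 2.7^(-0.25925926) = 0.77297411
Factor = 1 - 0.82*(1 - 0.77297411) = 0.81383877
T_out = 494 * 0.81383877 = 402.04 K


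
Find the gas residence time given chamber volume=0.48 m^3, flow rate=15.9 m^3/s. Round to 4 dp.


tau = V / Q_flow
tau = 0.48 / 15.9 = 0.0302 s


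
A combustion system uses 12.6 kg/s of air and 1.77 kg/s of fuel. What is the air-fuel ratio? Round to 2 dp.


AFR = m_air / m_fuel
AFR = 12.6 / 1.77 = 7.12


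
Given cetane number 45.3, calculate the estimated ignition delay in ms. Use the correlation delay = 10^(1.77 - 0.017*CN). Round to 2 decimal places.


delay = 10^(1.77 - 0.017*CN)
Exponent = 1.77 - 0.017*45.3 = 0.9999
delay = 10^0.9999 = 10.00 ms


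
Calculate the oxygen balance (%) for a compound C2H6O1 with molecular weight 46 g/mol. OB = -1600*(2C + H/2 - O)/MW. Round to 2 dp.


OB = -1600 * (2C + H/2 - O) / MW
Inner = 2*2 + 6/2 - 1 = 6.00
OB = -1600 * 6.00 / 46 = -208.70%


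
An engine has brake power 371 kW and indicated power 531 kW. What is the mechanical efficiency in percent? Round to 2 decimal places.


eta_mech = (BP / IP) * 100
Ratio = 371 / 531 = 0.6987
eta_mech = 0.6987 * 100 = 69.87%


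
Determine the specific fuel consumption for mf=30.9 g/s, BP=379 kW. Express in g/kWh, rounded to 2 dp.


SFC = (mf / BP) * 3600
Rate = 30.9 / 379 = 0.081530 g/(s*kW)
SFC = 0.081530 * 3600 = 293.51 g/kWh


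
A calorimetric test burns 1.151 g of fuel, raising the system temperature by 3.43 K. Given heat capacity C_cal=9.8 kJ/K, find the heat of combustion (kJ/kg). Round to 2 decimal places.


Hc = C_cal * delta_T / m_fuel
Q_released = 9.8 * 3.43 = 33.6140 kJ
m_fuel = 1.151 g = 1.151/1000 kg = 0.001151 kg
Hc = 33.6140 / 0.001151 = 29204.17 kJ/kg


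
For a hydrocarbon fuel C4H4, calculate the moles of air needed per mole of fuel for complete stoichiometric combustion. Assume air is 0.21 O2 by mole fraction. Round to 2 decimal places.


Balanced combustion: C4H4 + 5 O2 -> 4 CO2 + 2 H2O
O2 needed = C + H/4 = 4 + 4/4 = 5.00 moles
Air moles = O2 / 0.21 = 5.00 / 0.21 = 23.81 moles air


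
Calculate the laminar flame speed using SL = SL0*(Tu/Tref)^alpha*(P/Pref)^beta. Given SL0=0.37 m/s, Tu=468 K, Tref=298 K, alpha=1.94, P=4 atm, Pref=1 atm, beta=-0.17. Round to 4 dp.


SL = SL0 * (Tu/Tref)^alpha * (P/Pref)^beta
T ratio = 468/298 = 1.57046980
(T ratio)^alpha = 1.57046980^1.94 = 2.400476
(P/Pref)^beta = 4^(-0.17) = 0.790041
SL = 0.37 * 2.400476 * 0.790041 = 0.7017 m/s


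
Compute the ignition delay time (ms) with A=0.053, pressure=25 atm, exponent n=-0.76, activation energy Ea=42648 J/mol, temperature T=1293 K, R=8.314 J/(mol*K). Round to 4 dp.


tau = A * P^n * exp(Ea/(R*T))
P^n = 25^(-0.76) = 0.08660951
Ea/(R*T) = 42648/(8.314*1293) = 3.967255
exp(Ea/(R*T)) = 52.839292
tau = 0.053 * 0.08660951 * 52.839292 = 0.2425 ms


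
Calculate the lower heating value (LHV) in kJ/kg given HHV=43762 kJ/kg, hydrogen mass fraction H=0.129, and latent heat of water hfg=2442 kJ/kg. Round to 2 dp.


LHV = HHV - hfg * 9 * H
Water correction = 2442 * 9 * 0.129 = 2835.162 kJ/kg
LHV = 43762 - 2835.162 = 40926.84 kJ/kg


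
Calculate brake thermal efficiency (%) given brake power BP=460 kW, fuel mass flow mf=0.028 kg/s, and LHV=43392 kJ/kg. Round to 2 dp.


eta_BTE = (BP / (mf * LHV)) * 100
Denominator = 0.028 * 43392 = 1214.9760 kW
eta_BTE = (460 / 1214.9760) * 100 = 37.86%


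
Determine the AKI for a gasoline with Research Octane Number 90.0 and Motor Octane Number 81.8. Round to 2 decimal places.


AKI = (RON + MON) / 2
AKI = (90.0 + 81.8) / 2
AKI = 171.8 / 2 = 85.90


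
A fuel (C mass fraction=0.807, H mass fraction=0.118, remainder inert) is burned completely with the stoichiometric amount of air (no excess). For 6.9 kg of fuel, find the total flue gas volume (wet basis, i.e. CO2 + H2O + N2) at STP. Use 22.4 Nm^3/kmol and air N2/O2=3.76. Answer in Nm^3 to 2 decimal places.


Per kg fuel: CO2 = (C/12 kmol)*22.4 = (0.807/12)*22.4 = 1.50640 Nm^3
Per kg fuel: H2O = (H/2 kmol)*22.4 = (0.118/2)*22.4 = 1.32160 Nm^3
O2 needed per kg fuel = C/12 + H/4 = 0.807/12 + 0.118/4 = 0.09675000 kmol
Per kg fuel: N2 = O2*3.76*22.4 = 0.09675000*3.76*22.4 = 8.14867 Nm^3
Total per kg = 1.50640 + 1.32160 + 8.14867 = 10.97667 Nm^3
Total = 10.97667 * 6.9 = 75.74 Nm^3


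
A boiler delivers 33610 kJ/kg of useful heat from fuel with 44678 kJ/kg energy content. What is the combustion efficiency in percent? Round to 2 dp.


Efficiency = (Q_useful / Q_fuel) * 100
Efficiency = (33610 / 44678) * 100
Efficiency = 0.7523 * 100 = 75.23%


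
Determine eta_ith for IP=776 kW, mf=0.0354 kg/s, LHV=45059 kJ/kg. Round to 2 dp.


eta_ith = (IP / (mf * LHV)) * 100
Denominator = 0.0354 * 45059 = 1595.0886 kW
eta_ith = (776 / 1595.0886) * 100 = 48.65%


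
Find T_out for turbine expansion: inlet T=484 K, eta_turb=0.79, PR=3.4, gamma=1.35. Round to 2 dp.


T_out = T_in * (1 - eta * (1 - PR^(-(gamma-1)/gamma)))
Exponent = -(1.35-1)/1.35 = -0.25925926
PR^exp = 3.4^(-0.25925926) = 0.72813041
Factor = 1 - 0.79*(1 - 0.72813041) = 0.78522302
T_out = 484 * 0.78522302 = 380.05 K


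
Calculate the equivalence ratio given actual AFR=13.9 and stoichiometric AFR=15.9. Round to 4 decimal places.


phi = AFR_stoich / AFR_actual
phi = 15.9 / 13.9 = 1.1439


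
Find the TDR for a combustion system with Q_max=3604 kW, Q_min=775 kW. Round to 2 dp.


TDR = Q_max / Q_min
TDR = 3604 / 775 = 4.65


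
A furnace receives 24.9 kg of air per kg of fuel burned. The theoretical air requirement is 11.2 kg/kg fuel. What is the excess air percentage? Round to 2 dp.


Excess air = actual - stoichiometric = 24.9 - 11.2 = 13.70 kg/kg fuel
Excess air % = (excess / stoich) * 100 = (13.70 / 11.2) * 100 = 122.32%


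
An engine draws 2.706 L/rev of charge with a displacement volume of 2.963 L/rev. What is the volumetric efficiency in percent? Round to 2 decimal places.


eta_v = (V_actual / V_disp) * 100
Ratio = 2.706 / 2.963 = 0.9133
eta_v = 0.9133 * 100 = 91.33%


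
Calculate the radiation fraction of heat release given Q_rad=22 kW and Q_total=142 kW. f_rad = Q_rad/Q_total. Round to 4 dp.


f_rad = Q_rad / Q_total
f_rad = 22 / 142 = 0.1549


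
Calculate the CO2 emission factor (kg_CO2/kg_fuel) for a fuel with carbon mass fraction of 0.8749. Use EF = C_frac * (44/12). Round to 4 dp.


EF = C_frac * (M_CO2 / M_C)
EF = 0.8749 * (44/12)
EF = 0.8749 * 3.666667 = 3.2080 kg_CO2/kg_fuel


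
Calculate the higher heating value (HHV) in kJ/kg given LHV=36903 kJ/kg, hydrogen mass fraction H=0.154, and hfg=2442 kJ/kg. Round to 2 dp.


HHV = LHV + hfg * 9 * H
Water addition = 2442 * 9 * 0.154 = 3384.612 kJ/kg
HHV = 36903 + 3384.612 = 40287.61 kJ/kg


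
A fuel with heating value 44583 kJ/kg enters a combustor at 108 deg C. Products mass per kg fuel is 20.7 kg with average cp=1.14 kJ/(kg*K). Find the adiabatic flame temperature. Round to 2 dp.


T_ad = T_in + Hc / (m_p * cp)
Denominator = 20.7 * 1.14 = 23.5980
Temperature rise = 44583 / 23.5980 = 1889.27 K
T_ad = 108 + 1889.27 = 1997.27 deg C


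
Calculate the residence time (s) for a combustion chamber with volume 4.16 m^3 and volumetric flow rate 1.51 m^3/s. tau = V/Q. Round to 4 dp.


tau = V / Q_flow
tau = 4.16 / 1.51 = 2.7550 s


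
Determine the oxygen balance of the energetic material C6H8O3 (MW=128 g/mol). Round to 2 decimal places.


OB = -1600 * (2C + H/2 - O) / MW
Inner = 2*6 + 8/2 - 3 = 13.00
OB = -1600 * 13.00 / 128 = -162.50%


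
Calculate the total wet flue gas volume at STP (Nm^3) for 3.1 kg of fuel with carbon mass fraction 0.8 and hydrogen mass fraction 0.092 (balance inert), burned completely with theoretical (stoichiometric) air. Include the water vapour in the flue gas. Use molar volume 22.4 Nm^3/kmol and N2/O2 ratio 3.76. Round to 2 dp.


Per kg fuel: CO2 = (C/12 kmol)*22.4 = (0.8/12)*22.4 = 1.49333 Nm^3
Per kg fuel: H2O = (H/2 kmol)*22.4 = (0.092/2)*22.4 = 1.03040 Nm^3
O2 needed per kg fuel = C/12 + H/4 = 0.8/12 + 0.092/4 = 0.08966667 kmol
Per kg fuel: N2 = O2*3.76*22.4 = 0.08966667*3.76*22.4 = 7.55209 Nm^3
Total per kg = 1.49333 + 1.03040 + 7.55209 = 10.07582 Nm^3
Total = 10.07582 * 3.1 = 31.24 Nm^3


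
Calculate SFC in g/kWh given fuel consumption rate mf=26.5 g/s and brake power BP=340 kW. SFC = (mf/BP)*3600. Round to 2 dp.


SFC = (mf / BP) * 3600
Rate = 26.5 / 340 = 0.077941 g/(s*kW)
SFC = 0.077941 * 3600 = 280.59 g/kWh


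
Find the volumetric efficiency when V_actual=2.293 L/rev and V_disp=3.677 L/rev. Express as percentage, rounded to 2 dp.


eta_v = (V_actual / V_disp) * 100
Ratio = 2.293 / 3.677 = 0.6236
eta_v = 0.6236 * 100 = 62.36%


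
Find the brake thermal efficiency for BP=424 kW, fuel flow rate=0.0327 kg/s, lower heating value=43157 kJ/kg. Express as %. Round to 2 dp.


eta_BTE = (BP / (mf * LHV)) * 100
Denominator = 0.0327 * 43157 = 1411.2339 kW
eta_BTE = (424 / 1411.2339) * 100 = 30.04%


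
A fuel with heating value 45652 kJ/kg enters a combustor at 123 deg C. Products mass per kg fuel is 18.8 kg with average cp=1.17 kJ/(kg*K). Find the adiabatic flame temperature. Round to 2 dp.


T_ad = T_in + Hc / (m_p * cp)
Denominator = 18.8 * 1.17 = 21.9960
Temperature rise = 45652 / 21.9960 = 2075.47 K
T_ad = 123 + 2075.47 = 2198.47 deg C


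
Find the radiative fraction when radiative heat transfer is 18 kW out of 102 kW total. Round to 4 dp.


f_rad = Q_rad / Q_total
f_rad = 18 / 102 = 0.1765


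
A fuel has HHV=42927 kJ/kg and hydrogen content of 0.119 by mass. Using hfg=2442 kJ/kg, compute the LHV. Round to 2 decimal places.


LHV = HHV - hfg * 9 * H
Water correction = 2442 * 9 * 0.119 = 2615.382 kJ/kg
LHV = 42927 - 2615.382 = 40311.62 kJ/kg


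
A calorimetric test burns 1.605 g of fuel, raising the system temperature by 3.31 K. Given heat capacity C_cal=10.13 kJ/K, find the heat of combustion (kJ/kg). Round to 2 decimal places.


Hc = C_cal * delta_T / m_fuel
Q_released = 10.13 * 3.31 = 33.5303 kJ
m_fuel = 1.605 g = 1.605/1000 kg = 0.001605 kg
Hc = 33.5303 / 0.001605 = 20891.15 kJ/kg


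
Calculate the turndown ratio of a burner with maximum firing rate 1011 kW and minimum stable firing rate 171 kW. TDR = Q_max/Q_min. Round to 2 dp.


TDR = Q_max / Q_min
TDR = 1011 / 171 = 5.91


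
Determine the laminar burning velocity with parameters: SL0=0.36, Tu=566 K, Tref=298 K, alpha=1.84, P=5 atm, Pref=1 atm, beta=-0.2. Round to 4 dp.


SL = SL0 * (Tu/Tref)^alpha * (P/Pref)^beta
T ratio = 566/298 = 1.89932886
(T ratio)^alpha = 1.89932886^1.84 = 3.255550
(P/Pref)^beta = 5^(-0.2) = 0.724780
SL = 0.36 * 3.255550 * 0.724780 = 0.8494 m/s


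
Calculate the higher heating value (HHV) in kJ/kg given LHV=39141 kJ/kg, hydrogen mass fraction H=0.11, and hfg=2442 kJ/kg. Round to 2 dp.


HHV = LHV + hfg * 9 * H
Water addition = 2442 * 9 * 0.11 = 2417.580 kJ/kg
HHV = 39141 + 2417.580 = 41558.58 kJ/kg


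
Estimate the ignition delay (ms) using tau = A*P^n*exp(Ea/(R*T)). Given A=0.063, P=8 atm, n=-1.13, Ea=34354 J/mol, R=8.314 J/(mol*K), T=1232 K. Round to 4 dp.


tau = A * P^n * exp(Ea/(R*T))
P^n = 8^(-1.13) = 0.09539120
Ea/(R*T) = 34354/(8.314*1232) = 3.353950
exp(Ea/(R*T)) = 28.615542
tau = 0.063 * 0.09539120 * 28.615542 = 0.1720 ms


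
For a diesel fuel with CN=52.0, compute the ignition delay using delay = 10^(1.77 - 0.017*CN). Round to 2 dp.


delay = 10^(1.77 - 0.017*CN)
Exponent = 1.77 - 0.017*52.0 = 0.8860
delay = 10^0.8860 = 7.69 ms


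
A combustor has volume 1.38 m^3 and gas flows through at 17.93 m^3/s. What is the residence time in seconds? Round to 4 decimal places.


tau = V / Q_flow
tau = 1.38 / 17.93 = 0.0770 s


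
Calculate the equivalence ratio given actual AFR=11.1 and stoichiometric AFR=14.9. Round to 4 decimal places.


phi = AFR_stoich / AFR_actual
phi = 14.9 / 11.1 = 1.3423


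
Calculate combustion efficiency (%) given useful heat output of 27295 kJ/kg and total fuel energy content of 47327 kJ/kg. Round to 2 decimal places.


Efficiency = (Q_useful / Q_fuel) * 100
Efficiency = (27295 / 47327) * 100
Efficiency = 0.5767 * 100 = 57.67%


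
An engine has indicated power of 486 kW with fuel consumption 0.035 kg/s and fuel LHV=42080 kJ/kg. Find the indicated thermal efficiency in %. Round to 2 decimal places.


eta_ith = (IP / (mf * LHV)) * 100
Denominator = 0.035 * 42080 = 1472.8000 kW
eta_ith = (486 / 1472.8000) * 100 = 33.00%


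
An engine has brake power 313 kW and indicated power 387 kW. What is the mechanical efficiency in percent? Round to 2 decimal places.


eta_mech = (BP / IP) * 100
Ratio = 313 / 387 = 0.8088
eta_mech = 0.8088 * 100 = 80.88%


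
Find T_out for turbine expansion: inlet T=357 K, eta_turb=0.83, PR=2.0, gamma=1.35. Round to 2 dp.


T_out = T_in * (1 - eta * (1 - PR^(-(gamma-1)/gamma)))
Exponent = -(1.35-1)/1.35 = -0.25925926
PR^exp = 2.0^(-0.25925926) = 0.83551680
Factor = 1 - 0.83*(1 - 0.83551680) = 0.86347894
T_out = 357 * 0.86347894 = 308.26 K


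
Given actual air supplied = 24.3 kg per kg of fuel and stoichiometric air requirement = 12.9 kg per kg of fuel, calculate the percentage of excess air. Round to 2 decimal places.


Excess air = actual - stoichiometric = 24.3 - 12.9 = 11.40 kg/kg fuel
Excess air % = (excess / stoich) * 100 = (11.40 / 12.9) * 100 = 88.37%


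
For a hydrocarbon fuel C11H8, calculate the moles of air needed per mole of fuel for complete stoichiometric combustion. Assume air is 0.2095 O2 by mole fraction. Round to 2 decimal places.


Balanced combustion: C11H8 + 13 O2 -> 11 CO2 + 4 H2O
O2 needed = C + H/4 = 11 + 8/4 = 13.00 moles
Air moles = O2 / 0.2095 = 13.00 / 0.2095 = 62.05 moles air


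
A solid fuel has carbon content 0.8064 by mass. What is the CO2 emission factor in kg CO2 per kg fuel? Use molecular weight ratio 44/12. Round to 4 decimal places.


EF = C_frac * (M_CO2 / M_C)
EF = 0.8064 * (44/12)
EF = 0.8064 * 3.666667 = 2.9568 kg_CO2/kg_fuel


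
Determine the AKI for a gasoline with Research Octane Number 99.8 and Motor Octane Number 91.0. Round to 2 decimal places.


AKI = (RON + MON) / 2
AKI = (99.8 + 91.0) / 2
AKI = 190.8 / 2 = 95.40


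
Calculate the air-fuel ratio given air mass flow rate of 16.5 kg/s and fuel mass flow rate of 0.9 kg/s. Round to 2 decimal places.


AFR = m_air / m_fuel
AFR = 16.5 / 0.9 = 18.33


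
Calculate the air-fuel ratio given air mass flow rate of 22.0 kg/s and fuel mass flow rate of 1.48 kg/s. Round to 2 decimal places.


AFR = m_air / m_fuel
AFR = 22.0 / 1.48 = 14.86


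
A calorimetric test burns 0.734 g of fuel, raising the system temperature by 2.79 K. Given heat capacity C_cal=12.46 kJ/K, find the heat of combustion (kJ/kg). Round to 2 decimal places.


Hc = C_cal * delta_T / m_fuel
Q_released = 12.46 * 2.79 = 34.7634 kJ
m_fuel = 0.734 g = 0.734/1000 kg = 0.000734 kg
Hc = 34.7634 / 0.000734 = 47361.58 kJ/kg


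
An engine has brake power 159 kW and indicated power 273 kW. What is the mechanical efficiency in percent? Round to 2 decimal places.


eta_mech = (BP / IP) * 100
Ratio = 159 / 273 = 0.5824
eta_mech = 0.5824 * 100 = 58.24%


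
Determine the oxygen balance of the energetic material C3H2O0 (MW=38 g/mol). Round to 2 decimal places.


OB = -1600 * (2C + H/2 - O) / MW
Inner = 2*3 + 2/2 - 0 = 7.00
OB = -1600 * 7.00 / 38 = -294.74%


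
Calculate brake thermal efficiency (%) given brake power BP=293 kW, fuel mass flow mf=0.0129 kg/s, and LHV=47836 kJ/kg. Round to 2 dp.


eta_BTE = (BP / (mf * LHV)) * 100
Denominator = 0.0129 * 47836 = 617.0844 kW
eta_BTE = (293 / 617.0844) * 100 = 47.48%


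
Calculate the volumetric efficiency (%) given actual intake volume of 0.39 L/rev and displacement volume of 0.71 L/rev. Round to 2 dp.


eta_v = (V_actual / V_disp) * 100
Ratio = 0.39 / 0.71 = 0.5493
eta_v = 0.5493 * 100 = 54.93%


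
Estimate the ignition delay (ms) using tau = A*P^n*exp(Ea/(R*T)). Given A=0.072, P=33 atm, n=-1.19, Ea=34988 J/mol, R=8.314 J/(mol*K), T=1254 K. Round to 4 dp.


tau = A * P^n * exp(Ea/(R*T))
P^n = 33^(-1.19) = 0.01559439
Ea/(R*T) = 34988/(8.314*1254) = 3.355920
exp(Ea/(R*T)) = 28.671962
tau = 0.072 * 0.01559439 * 28.671962 = 0.0322 ms


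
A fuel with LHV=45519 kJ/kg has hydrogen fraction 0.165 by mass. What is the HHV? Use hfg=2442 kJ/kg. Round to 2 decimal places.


HHV = LHV + hfg * 9 * H
Water addition = 2442 * 9 * 0.165 = 3626.370 kJ/kg
HHV = 45519 + 3626.370 = 49145.37 kJ/kg


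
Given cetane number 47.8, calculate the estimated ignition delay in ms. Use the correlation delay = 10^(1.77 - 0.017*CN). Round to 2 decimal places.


delay = 10^(1.77 - 0.017*CN)
Exponent = 1.77 - 0.017*47.8 = 0.9574
delay = 10^0.9574 = 9.07 ms


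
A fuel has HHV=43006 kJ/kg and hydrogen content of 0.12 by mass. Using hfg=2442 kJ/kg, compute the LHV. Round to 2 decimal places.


LHV = HHV - hfg * 9 * H
Water correction = 2442 * 9 * 0.12 = 2637.360 kJ/kg
LHV = 43006 - 2637.360 = 40368.64 kJ/kg


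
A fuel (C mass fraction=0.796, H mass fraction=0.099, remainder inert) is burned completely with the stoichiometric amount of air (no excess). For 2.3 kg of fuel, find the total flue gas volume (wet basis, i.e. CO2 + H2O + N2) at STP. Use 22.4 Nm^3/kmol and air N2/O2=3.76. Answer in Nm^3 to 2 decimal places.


Per kg fuel: CO2 = (C/12 kmol)*22.4 = (0.796/12)*22.4 = 1.48587 Nm^3
Per kg fuel: H2O = (H/2 kmol)*22.4 = (0.099/2)*22.4 = 1.10880 Nm^3
O2 needed per kg fuel = C/12 + H/4 = 0.796/12 + 0.099/4 = 0.09108333 kmol
Per kg fuel: N2 = O2*3.76*22.4 = 0.09108333*3.76*22.4 = 7.67140 Nm^3
Total per kg = 1.48587 + 1.10880 + 7.67140 = 10.26607 Nm^3
Total = 10.26607 * 2.3 = 23.61 Nm^3


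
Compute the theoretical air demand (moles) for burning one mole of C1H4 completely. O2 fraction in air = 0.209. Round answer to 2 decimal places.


Balanced combustion: C1H4 + 2 O2 -> 1 CO2 + 2 H2O
O2 needed = C + H/4 = 1 + 4/4 = 2.00 moles
Air moles = O2 / 0.209 = 2.00 / 0.209 = 9.57 moles air


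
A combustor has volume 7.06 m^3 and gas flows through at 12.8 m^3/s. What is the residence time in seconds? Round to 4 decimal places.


tau = V / Q_flow
tau = 7.06 / 12.8 = 0.5516 s


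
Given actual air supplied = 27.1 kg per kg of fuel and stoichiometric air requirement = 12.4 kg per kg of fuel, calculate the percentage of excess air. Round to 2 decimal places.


Excess air = actual - stoichiometric = 27.1 - 12.4 = 14.70 kg/kg fuel
Excess air % = (excess / stoich) * 100 = (14.70 / 12.4) * 100 = 118.55%


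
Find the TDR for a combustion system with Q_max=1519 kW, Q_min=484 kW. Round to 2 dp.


TDR = Q_max / Q_min
TDR = 1519 / 484 = 3.14


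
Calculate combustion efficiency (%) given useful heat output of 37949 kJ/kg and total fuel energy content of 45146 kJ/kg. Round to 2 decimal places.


Efficiency = (Q_useful / Q_fuel) * 100
Efficiency = (37949 / 45146) * 100
Efficiency = 0.8406 * 100 = 84.06%


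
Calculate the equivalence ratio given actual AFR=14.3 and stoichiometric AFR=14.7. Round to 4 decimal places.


phi = AFR_stoich / AFR_actual
phi = 14.7 / 14.3 = 1.0280


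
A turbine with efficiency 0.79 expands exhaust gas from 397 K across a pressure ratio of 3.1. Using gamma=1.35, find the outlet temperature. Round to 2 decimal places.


T_out = T_in * (1 - eta * (1 - PR^(-(gamma-1)/gamma)))
Exponent = -(1.35-1)/1.35 = -0.25925926
PR^exp = 3.1^(-0.25925926) = 0.74577862
Factor = 1 - 0.79*(1 - 0.74577862) = 0.79916511
T_out = 397 * 0.79916511 = 317.27 K


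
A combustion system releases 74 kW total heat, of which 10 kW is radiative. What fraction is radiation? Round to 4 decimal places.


f_rad = Q_rad / Q_total
f_rad = 10 / 74 = 0.1351


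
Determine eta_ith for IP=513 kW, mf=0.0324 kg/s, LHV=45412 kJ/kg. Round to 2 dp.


eta_ith = (IP / (mf * LHV)) * 100
Denominator = 0.0324 * 45412 = 1471.3488 kW
eta_ith = (513 / 1471.3488) * 100 = 34.87%


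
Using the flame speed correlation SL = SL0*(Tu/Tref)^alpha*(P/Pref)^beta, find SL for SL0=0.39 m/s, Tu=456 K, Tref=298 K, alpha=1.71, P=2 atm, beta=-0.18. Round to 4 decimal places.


SL = SL0 * (Tu/Tref)^alpha * (P/Pref)^beta
T ratio = 456/298 = 1.53020134
(T ratio)^alpha = 1.53020134^1.71 = 2.069760
(P/Pref)^beta = 2^(-0.18) = 0.882703
SL = 0.39 * 2.069760 * 0.882703 = 0.7125 m/s


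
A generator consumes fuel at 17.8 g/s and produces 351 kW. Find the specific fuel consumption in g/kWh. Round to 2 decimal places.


SFC = (mf / BP) * 3600
Rate = 17.8 / 351 = 0.050712 g/(s*kW)
SFC = 0.050712 * 3600 = 182.56 g/kWh


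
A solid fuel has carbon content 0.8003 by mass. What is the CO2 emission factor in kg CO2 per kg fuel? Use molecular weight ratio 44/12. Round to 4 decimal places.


EF = C_frac * (M_CO2 / M_C)
EF = 0.8003 * (44/12)
EF = 0.8003 * 3.666667 = 2.9344 kg_CO2/kg_fuel


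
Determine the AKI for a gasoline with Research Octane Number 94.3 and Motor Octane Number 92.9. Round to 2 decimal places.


AKI = (RON + MON) / 2
AKI = (94.3 + 92.9) / 2
AKI = 187.2 / 2 = 93.60


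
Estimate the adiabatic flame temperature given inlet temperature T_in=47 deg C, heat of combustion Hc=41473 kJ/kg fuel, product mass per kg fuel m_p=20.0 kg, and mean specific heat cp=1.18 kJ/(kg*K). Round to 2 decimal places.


T_ad = T_in + Hc / (m_p * cp)
Denominator = 20.0 * 1.18 = 23.6000
Temperature rise = 41473 / 23.6000 = 1757.33 K
T_ad = 47 + 1757.33 = 1804.33 deg C


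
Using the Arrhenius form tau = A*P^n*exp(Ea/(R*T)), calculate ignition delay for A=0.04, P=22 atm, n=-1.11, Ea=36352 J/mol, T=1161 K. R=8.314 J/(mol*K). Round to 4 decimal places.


tau = A * P^n * exp(Ea/(R*T))
P^n = 22^(-1.11) = 0.03235272
Ea/(R*T) = 36352/(8.314*1161) = 3.766050
exp(Ea/(R*T)) = 43.209047
tau = 0.04 * 0.03235272 * 43.209047 = 0.0559 ms


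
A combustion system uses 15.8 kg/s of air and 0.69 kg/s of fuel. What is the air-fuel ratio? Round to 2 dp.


AFR = m_air / m_fuel
AFR = 15.8 / 0.69 = 22.90


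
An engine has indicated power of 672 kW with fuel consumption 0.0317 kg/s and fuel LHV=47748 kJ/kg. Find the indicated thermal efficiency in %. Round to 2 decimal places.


eta_ith = (IP / (mf * LHV)) * 100
Denominator = 0.0317 * 47748 = 1513.6116 kW
eta_ith = (672 / 1513.6116) * 100 = 44.40%


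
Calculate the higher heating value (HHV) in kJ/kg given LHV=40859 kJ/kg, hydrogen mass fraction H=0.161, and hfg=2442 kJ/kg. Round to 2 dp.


HHV = LHV + hfg * 9 * H
Water addition = 2442 * 9 * 0.161 = 3538.458 kJ/kg
HHV = 40859 + 3538.458 = 44397.46 kJ/kg
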